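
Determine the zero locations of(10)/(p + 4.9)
Numerator is a nonzero constant (10) → Zeros: none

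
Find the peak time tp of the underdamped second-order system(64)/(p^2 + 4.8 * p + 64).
Standard form: ωn²/(p²+2ζωn·p+ωn²) → ωn = 8, ζ = 0.3.
ωd = ωn·√(1-ζ²) = 8·√(1-0.3²) = 7.632.
tp = π/ωd = π/7.632 = 0.4117 s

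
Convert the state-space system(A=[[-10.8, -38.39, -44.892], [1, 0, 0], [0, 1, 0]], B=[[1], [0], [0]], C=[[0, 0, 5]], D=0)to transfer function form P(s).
P(s) = C(sI - A)⁻¹B + D.
Characteristic polynomial det(sI - A) = s^3 + 10.8*s^2 + 38.39*s + 44.892.
Numerator from C·adj(sI-A)·B + D·det(sI-A) = 5.
P(s) = (5)/(s^3 + 10.8*s^2 + 38.39*s + 44.892)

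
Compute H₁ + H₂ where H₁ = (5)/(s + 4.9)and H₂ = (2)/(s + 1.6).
Parallel: H = H₁ + H₂ = (n₁·d₂ + n₂·d₁)/(d₁·d₂).
n₁·d₂ = 5*s + 8. n₂·d₁ = 2*s + 9.8. Sum = 7*s + 17.8. d₁·d₂ = s^2 + 6.5*s + 7.84.
H(s) = (7*s + 17.8)/(s^2 + 6.5*s + 7.84)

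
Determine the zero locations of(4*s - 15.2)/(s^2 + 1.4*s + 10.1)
Set numerator = 0: 4*s - 15.2 = 0 → Zeros: 3.8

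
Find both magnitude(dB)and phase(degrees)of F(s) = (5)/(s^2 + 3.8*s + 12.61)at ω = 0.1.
Substitute s = j*0.1: F(j0.1) = 0.396465 - 0.0119569j.
|F| = 20*log₁₀(sqrt(Re²+Im²)) = -8.03 dB.
∠F = atan2(Im, Re) = -1.73°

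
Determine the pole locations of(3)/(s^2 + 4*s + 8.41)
Set denominator = 0: s^2 + 4*s + 8.41 = 0 → Poles: -2 + 2.1j, -2 - 2.1j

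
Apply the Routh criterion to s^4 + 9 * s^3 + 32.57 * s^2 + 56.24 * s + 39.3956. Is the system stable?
Routh array:
s^4: [1, 32.57, 39.3956]; s^3: [9, 56.24]; s^2: [26.3211, 39.3956]; s^1: [42.7694]; s^0: [39.3956]
First column: [1, 9, 26.3211, 42.7694, 39.3956]. Sign changes = 0.
Yes, stable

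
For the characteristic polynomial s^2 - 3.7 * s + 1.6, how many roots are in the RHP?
s^2 - 3.7*s + 1.6 = (s - 0.5)(s - 3.2). Poles: 0.5, 3.2. RHP poles (Re>0): 2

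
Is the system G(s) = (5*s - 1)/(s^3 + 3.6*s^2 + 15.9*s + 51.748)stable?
Denominator: s^3 + 3.6*s^2 + 15.9*s + 51.748 = (s + 3.4)(s^2 + 0.2*s + 15.22). Poles: -0.1 + 3.9j, -0.1 - 3.9j, -3.4. All Re(p)<0: Yes (stable)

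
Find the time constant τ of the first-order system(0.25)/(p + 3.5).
First-order system: τ = -1/pole. Pole = -3.5. τ = -1/(-3.5) = 0.2857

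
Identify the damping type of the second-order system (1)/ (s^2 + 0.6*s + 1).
Standard form: ωn²/(s²+2ζωn·s+ωn²) gives ωn=1, ζ=0.3.
Underdamped (ζ = 0.3 < 1)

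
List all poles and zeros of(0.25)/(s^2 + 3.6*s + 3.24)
Set denominator = 0: s^2 + 3.6*s + 3.24 = (s + 1.8)(s + 1.8) = 0 → Poles: -1.8, -1.8
Numerator is a nonzero constant (0.25) → Zeros: none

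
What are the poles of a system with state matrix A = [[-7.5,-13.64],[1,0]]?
Eigenvalues solve det(λI - A) = 0.
Characteristic polynomial: λ^2 + 7.5*λ + 13.64 = 0.
Factor: (λ + 4.4)(λ + 3.1) = 0.
Roots: -3.1, -4.4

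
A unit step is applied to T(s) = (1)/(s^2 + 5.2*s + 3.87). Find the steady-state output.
FVT: lim_{t→∞} y(t) = lim_{s→0} s*Y(s) where Y(s) = T(s)/s.
= lim_{s→0} T(s) = T(0) = num(0)/den(0) = 1/3.87 = 0.2584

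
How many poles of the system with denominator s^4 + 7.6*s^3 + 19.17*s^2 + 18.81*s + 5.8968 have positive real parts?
s^4 + 7.6*s^3 + 19.17*s^2 + 18.81*s + 5.8968 = (s + 0.6)(s + 2.1)(s + 1.3)(s + 3.6). Poles: -0.6, -1.3, -2.1, -3.6. RHP poles (Re>0): 0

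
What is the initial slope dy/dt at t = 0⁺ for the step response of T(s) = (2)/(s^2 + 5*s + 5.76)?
IVT: y'(0⁺) = lim_{s→∞} s²·Y(s) = lim_{s→∞} s·T(s).
deg(num) = 0, deg(den) = 2, relative degree = 2 ≥ 2, so s·T(s) → 0. Initial slope = 0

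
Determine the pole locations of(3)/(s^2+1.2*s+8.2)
Set denominator = 0: s^2 + 1.2*s + 8.2 = 0 → Poles: -0.6 + 2.8j, -0.6 - 2.8j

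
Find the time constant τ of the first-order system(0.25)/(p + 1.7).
First-order system: τ = -1/pole. Pole = -1.7. τ = -1/(-1.7) = 0.5882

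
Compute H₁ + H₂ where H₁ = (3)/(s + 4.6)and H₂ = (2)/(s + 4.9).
Parallel: H = H₁ + H₂ = (n₁·d₂ + n₂·d₁)/(d₁·d₂).
n₁·d₂ = 3*s + 14.7. n₂·d₁ = 2*s + 9.2. Sum = 5*s + 23.9. d₁·d₂ = s^2 + 9.5*s + 22.54.
H(s) = (5*s + 23.9)/(s^2 + 9.5*s + 22.54)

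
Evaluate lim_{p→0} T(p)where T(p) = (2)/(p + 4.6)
DC gain = T(0) = num(0)/den(0) = 2/4.6 = 0.4348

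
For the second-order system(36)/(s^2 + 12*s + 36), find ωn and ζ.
Standard form: ωn²/(s²+2ζωn·s+ωn²).
const=36=ωn² → ωn=6, s coeff=12=2ζωn → ζ=1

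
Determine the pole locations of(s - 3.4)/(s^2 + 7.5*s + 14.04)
Set denominator = 0: s^2 + 7.5*s + 14.04 = (s + 3.6)(s + 3.9) = 0 → Poles: -3.6, -3.9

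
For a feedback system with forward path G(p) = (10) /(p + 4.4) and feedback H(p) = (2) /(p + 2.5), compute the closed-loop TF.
Closed-loop T = G/(1+GH).
Numerator: G_num * H_den = 10*p + 25.
Denominator: G_den * H_den + G_num * H_num = (p^2 + 6.9*p + 11) + (20) = p^2 + 6.9*p + 31.
T(p) = (10*p + 25)/(p^2 + 6.9*p + 31)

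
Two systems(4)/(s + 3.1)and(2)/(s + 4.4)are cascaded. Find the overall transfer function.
Series: H = H₁ · H₂ = (n₁·n₂)/(d₁·d₂).
Num: n₁·n₂ = 8. Den: d₁·d₂ = s^2 + 7.5*s + 13.64.
H(s) = (8)/(s^2 + 7.5*s + 13.64)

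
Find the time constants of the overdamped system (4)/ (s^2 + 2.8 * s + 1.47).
Overdamped: real poles at -0.7, -2.1. τ = -1/pole → τ₁ = 1.429, τ₂ = 0.4762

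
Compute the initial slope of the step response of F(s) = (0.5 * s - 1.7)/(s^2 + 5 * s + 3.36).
IVT: y'(0⁺) = lim_{s→∞} s²·Y(s) = lim_{s→∞} s·F(s).
deg(num) = 1, deg(den) = 2, relative degree = 1, so s·F(s) → (leading num)/(leading den) = 0.5/1 = 0.5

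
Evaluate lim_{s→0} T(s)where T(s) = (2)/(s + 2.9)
DC gain = T(0) = num(0)/den(0) = 2/2.9 = 0.6897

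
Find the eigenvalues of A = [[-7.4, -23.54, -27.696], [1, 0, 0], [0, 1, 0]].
Eigenvalues solve det(λI - A) = 0.
Characteristic polynomial: λ^3 + 7.4*λ^2 + 23.54*λ + 27.696 = 0.
Factor: (λ + 2.4)(λ^2 + 5*λ + 11.54) = 0.
Roots: -2.4, -2.5 + 2.3j, -2.5 - 2.3j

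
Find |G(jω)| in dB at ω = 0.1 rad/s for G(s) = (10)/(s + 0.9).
Substitute s = j*0.1: G(j0.1) = 10.9756 - 1.21951j.
|G(j0.1)| = sqrt(Re² + Im²) = 11.04.
20*log₁₀(11.04) = 20.86 dB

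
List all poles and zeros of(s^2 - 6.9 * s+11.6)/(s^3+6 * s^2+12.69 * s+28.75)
Set denominator = 0: s^3 + 6*s^2 + 12.69*s + 28.75 = (s + 4.6)(s^2 + 1.4*s + 6.25) = 0 → Poles: -0.7 + 2.4j, -0.7 - 2.4j, -4.6
Set numerator = 0: s^2 - 6.9*s + 11.6 = (s - 4)(s - 2.9) = 0 → Zeros: 2.9, 4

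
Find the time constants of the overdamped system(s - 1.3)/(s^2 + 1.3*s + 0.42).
Overdamped: real poles at -0.6, -0.7. τ = -1/pole → τ₁ = 1.667, τ₂ = 1.429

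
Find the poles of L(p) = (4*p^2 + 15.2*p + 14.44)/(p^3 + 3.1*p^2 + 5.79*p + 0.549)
Set denominator = 0: p^3 + 3.1*p^2 + 5.79*p + 0.549 = (p + 0.1)(p^2 + 3*p + 5.49) = 0 → Poles: -0.1, -1.5 + 1.8j, -1.5 - 1.8j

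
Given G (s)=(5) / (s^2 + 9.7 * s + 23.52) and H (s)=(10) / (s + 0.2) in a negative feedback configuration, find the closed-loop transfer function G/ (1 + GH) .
Closed-loop T = G/(1+GH).
Numerator: G_num * H_den = 5*s + 1.
Denominator: G_den * H_den + G_num * H_num = (s^3 + 9.9*s^2 + 25.46*s + 4.704) + (50) = s^3 + 9.9*s^2 + 25.46*s + 54.704.
T(s) = (5*s + 1)/(s^3 + 9.9*s^2 + 25.46*s + 54.704)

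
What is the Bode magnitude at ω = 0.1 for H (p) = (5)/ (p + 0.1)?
Substitute p = j*0.1: H(j0.1) = 25 - 25j.
|H(j0.1)| = sqrt(Re² + Im²) = 35.36.
20*log₁₀(35.36) = 30.97 dB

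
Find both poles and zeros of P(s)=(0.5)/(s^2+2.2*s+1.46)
Set denominator = 0: s^2 + 2.2*s + 1.46 = 0 → Poles: -1.1 + 0.5j, -1.1 - 0.5j
Numerator is a nonzero constant (0.5) → Zeros: none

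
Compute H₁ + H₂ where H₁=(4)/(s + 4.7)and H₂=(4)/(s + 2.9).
Parallel: H = H₁ + H₂ = (n₁·d₂ + n₂·d₁)/(d₁·d₂).
n₁·d₂ = 4*s + 11.6. n₂·d₁ = 4*s + 18.8. Sum = 8*s + 30.4. d₁·d₂ = s^2 + 7.6*s + 13.63.
H(s) = (8*s + 30.4)/(s^2 + 7.6*s + 13.63)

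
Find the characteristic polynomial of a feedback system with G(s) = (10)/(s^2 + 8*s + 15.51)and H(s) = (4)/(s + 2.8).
Characteristic poly = G_den * H_den + G_num * H_num = (s^3 + 10.8*s^2 + 37.91*s + 43.428) + (40) = s^3 + 10.8*s^2 + 37.91*s + 83.428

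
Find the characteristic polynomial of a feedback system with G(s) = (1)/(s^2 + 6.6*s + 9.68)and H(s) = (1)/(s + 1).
Characteristic poly = G_den * H_den + G_num * H_num = (s^3 + 7.6*s^2 + 16.28*s + 9.68) + (1) = s^3 + 7.6*s^2 + 16.28*s + 10.68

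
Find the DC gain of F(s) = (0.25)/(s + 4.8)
DC gain = F(0) = num(0)/den(0) = 0.25/4.8 = 0.05208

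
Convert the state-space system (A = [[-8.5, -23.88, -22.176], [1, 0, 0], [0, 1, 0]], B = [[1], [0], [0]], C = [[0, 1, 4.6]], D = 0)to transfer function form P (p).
P(p) = C(pI - A)⁻¹B + D.
Characteristic polynomial det(pI - A) = p^3 + 8.5*p^2 + 23.88*p + 22.176.
Numerator from C·adj(pI-A)·B + D·det(pI-A) = p + 4.6.
P(p) = (p + 4.6)/(p^3 + 8.5*p^2 + 23.88*p + 22.176)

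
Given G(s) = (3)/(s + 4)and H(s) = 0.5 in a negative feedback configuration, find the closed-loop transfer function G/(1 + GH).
Closed-loop T = G/(1+GH).
Numerator: G_num * H_den = 3.
Denominator: G_den * H_den + G_num * H_num = (s + 4) + (1.5) = s + 5.5.
T(s) = (3)/(s + 5.5)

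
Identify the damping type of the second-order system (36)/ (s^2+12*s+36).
Standard form: ωn²/(s²+2ζωn·s+ωn²) gives ωn=6, ζ=1.
Critically damped (ζ = 1)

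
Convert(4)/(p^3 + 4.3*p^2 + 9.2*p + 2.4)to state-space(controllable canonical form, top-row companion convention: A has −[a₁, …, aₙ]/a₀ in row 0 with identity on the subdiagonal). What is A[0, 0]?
Reachable canonical form for den = p^3 + 4.3*p^2 + 9.2*p + 2.4: top row of A = -[a₁,a₂,...,aₙ]/a₀, ones on the subdiagonal, zeros elsewhere.
A = [[-4.3, -9.2, -2.4], [1, 0, 0], [0, 1, 0]].
A[0,0] = -4.3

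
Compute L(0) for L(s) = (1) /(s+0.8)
DC gain = L(0) = num(0)/den(0) = 1/0.8 = 1.25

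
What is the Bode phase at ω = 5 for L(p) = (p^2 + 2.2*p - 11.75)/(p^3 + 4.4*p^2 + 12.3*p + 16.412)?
Substitute p = j*5: L(j5) = 0.214281 - 0.262927j.
∠L(j5) = atan2(Im, Re) = atan2(-0.262927, 0.214281) = -50.82°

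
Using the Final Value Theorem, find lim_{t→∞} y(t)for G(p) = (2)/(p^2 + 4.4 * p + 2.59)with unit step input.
FVT: lim_{t→∞} y(t) = lim_{p→0} p*Y(p) where Y(p) = G(p)/p.
= lim_{p→0} G(p) = G(0) = num(0)/den(0) = 2/2.59 = 0.7722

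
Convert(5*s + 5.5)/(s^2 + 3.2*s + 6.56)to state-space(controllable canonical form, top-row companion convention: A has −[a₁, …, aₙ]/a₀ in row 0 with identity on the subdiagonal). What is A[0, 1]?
Reachable canonical form for den = s^2 + 3.2*s + 6.56: top row of A = -[a₁,a₂,...,aₙ]/a₀, ones on the subdiagonal, zeros elsewhere.
A = [[-3.2, -6.56], [1, 0]].
A[0,1] = -6.56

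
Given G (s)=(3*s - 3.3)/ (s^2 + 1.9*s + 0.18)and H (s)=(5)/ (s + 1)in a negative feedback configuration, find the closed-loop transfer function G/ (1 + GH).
Closed-loop T = G/(1+GH).
Numerator: G_num * H_den = 3*s^2 - 0.3*s - 3.3.
Denominator: G_den * H_den + G_num * H_num = (s^3 + 2.9*s^2 + 2.08*s + 0.18) + (15*s - 16.5) = s^3 + 2.9*s^2 + 17.08*s - 16.32.
T(s) = (3*s^2 - 0.3*s - 3.3)/(s^3 + 2.9*s^2 + 17.08*s - 16.32)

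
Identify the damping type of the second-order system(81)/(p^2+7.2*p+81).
Standard form: ωn²/(p²+2ζωn·p+ωn²) gives ωn=9, ζ=0.4.
Underdamped (ζ = 0.4 < 1)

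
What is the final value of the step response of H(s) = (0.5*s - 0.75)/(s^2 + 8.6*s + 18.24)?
FVT: lim_{t→∞} y(t) = lim_{s→0} s*Y(s) where Y(s) = H(s)/s.
= lim_{s→0} H(s) = H(0) = num(0)/den(0) = -0.75/18.24 = -0.04112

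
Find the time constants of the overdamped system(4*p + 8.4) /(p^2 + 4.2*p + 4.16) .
Overdamped: real poles at -1.6, -2.6. τ = -1/pole → τ₁ = 0.625, τ₂ = 0.3846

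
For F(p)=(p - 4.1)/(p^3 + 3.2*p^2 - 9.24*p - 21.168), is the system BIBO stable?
Denominator: p^3 + 3.2*p^2 - 9.24*p - 21.168 = (p - 2.8)(p + 4.2)(p + 1.8). Poles: -1.8, -4.2, 2.8. All Re(p)<0: No (unstable)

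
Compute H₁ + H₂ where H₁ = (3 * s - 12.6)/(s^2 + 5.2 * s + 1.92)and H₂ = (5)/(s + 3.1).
Parallel: H = H₁ + H₂ = (n₁·d₂ + n₂·d₁)/(d₁·d₂).
n₁·d₂ = 3*s^2 - 3.3*s - 39.06. n₂·d₁ = 5*s^2 + 26*s + 9.6. Sum = 8*s^2 + 22.7*s - 29.46. d₁·d₂ = s^3 + 8.3*s^2 + 18.04*s + 5.952.
H(s) = (8*s^2 + 22.7*s - 29.46)/(s^3 + 8.3*s^2 + 18.04*s + 5.952)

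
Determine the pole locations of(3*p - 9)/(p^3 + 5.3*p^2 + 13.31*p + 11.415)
Set denominator = 0: p^3 + 5.3*p^2 + 13.31*p + 11.415 = (p + 1.5)(p^2 + 3.8*p + 7.61) = 0 → Poles: -1.5, -1.9 + 2j, -1.9 - 2j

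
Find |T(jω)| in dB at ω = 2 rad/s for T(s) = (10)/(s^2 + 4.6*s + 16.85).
Substitute s = j*2: T(j2) = 0.514489 - 0.36835j.
|T(j2)| = sqrt(Re² + Im²) = 0.6328.
20*log₁₀(0.6328) = -3.98 dB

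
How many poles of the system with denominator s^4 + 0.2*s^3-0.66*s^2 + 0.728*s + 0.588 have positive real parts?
s^4 + 0.2*s^3 - 0.66*s^2 + 0.728*s + 0.588 = (s + 0.6)(s + 1)(s^2 - 1.4*s + 0.98). Poles: -0.6, -1, 0.7 + 0.7j, 0.7 - 0.7j. RHP poles (Re>0): 2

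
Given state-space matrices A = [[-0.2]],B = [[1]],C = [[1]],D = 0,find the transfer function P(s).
P(s) = C(sI - A)⁻¹B + D.
Characteristic polynomial det(sI - A) = s + 0.2.
Numerator from C·adj(sI-A)·B + D·det(sI-A) = 1.
P(s) = (1)/(s + 0.2)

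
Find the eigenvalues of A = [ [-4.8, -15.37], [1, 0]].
Eigenvalues solve det(λI - A) = 0.
Characteristic polynomial: λ^2 + 4.8*λ + 15.37 = 0.
Roots: -2.4 + 3.1j, -2.4 - 3.1j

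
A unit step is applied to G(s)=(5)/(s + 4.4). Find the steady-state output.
FVT: lim_{t→∞} y(t) = lim_{s→0} s*Y(s) where Y(s) = G(s)/s.
= lim_{s→0} G(s) = G(0) = num(0)/den(0) = 5/4.4 = 1.136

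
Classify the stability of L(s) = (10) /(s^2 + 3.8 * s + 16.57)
Denominator: s^2 + 3.8*s + 16.57. Poles: -1.9 + 3.6j, -1.9 - 3.6j. Stable (all poles in LHP)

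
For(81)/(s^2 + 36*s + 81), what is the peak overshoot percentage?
Standard form: ωn²/(s²+2ζωn·s+ωn²) → ωn = 9, ζ = 2.
ζ ≥ 1, so the response is non-oscillatory: peak overshoot = 0%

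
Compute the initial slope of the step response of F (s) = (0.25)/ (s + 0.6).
IVT: y'(0⁺) = lim_{s→∞} s²·Y(s) = lim_{s→∞} s·F(s).
deg(num) = 0, deg(den) = 1, relative degree = 1, so s·F(s) → (leading num)/(leading den) = 0.25/1 = 0.25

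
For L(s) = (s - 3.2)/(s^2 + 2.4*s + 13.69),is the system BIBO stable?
Denominator: s^2 + 2.4*s + 13.69. Poles: -1.2 + 3.5j, -1.2 - 3.5j. All Re(p)<0: Yes (stable)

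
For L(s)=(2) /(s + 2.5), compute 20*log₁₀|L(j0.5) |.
Substitute s = j*0.5: L(j0.5) = 0.769231 - 0.153846j.
|L(j0.5)| = sqrt(Re² + Im²) = 0.7845.
20*log₁₀(0.7845) = -2.11 dB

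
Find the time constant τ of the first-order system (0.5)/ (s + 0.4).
First-order system: τ = -1/pole. Pole = -0.4. τ = -1/(-0.4) = 2.5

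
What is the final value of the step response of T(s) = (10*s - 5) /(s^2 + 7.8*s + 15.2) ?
FVT: lim_{t→∞} y(t) = lim_{s→0} s*Y(s) where Y(s) = T(s)/s.
= lim_{s→0} T(s) = T(0) = num(0)/den(0) = -5/15.2 = -0.3289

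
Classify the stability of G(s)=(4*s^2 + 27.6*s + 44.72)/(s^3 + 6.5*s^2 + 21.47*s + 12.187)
Denominator: s^3 + 6.5*s^2 + 21.47*s + 12.187 = (s + 0.7)(s^2 + 5.8*s + 17.41). Poles: -0.7, -2.9 + 3j, -2.9 - 3j. Stable (all poles in LHP)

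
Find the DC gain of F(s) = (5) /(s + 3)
DC gain = F(0) = num(0)/den(0) = 5/3 = 1.667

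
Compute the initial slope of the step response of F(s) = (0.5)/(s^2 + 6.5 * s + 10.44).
IVT: y'(0⁺) = lim_{s→∞} s²·Y(s) = lim_{s→∞} s·F(s).
deg(num) = 0, deg(den) = 2, relative degree = 2 ≥ 2, so s·F(s) → 0. Initial slope = 0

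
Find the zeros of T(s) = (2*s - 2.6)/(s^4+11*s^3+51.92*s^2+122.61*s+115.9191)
Set numerator = 0: 2*s - 2.6 = 0 → Zeros: 1.3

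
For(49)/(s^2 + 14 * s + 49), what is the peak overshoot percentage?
Standard form: ωn²/(s²+2ζωn·s+ωn²) → ωn = 7, ζ = 1.
ζ ≥ 1, so the response is non-oscillatory: peak overshoot = 0%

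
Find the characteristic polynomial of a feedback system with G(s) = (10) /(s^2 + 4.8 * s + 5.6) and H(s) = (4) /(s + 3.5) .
Characteristic poly = G_den * H_den + G_num * H_num = (s^3 + 8.3*s^2 + 22.4*s + 19.6) + (40) = s^3 + 8.3*s^2 + 22.4*s + 59.6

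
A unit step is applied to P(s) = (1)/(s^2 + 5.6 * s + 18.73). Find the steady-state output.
FVT: lim_{t→∞} y(t) = lim_{s→0} s*Y(s) where Y(s) = P(s)/s.
= lim_{s→0} P(s) = P(0) = num(0)/den(0) = 1/18.73 = 0.05339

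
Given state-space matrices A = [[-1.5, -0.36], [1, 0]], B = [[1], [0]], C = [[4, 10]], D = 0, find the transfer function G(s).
G(s) = C(sI - A)⁻¹B + D.
Characteristic polynomial det(sI - A) = s^2 + 1.5*s + 0.36.
Numerator from C·adj(sI-A)·B + D·det(sI-A) = 4*s + 10.
G(s) = (4*s + 10)/(s^2 + 1.5*s + 0.36)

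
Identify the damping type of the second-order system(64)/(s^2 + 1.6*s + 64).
Standard form: ωn²/(s²+2ζωn·s+ωn²) gives ωn=8, ζ=0.1.
Underdamped (ζ = 0.1 < 1)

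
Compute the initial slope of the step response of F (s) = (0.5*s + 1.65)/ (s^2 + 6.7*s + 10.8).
IVT: y'(0⁺) = lim_{s→∞} s²·Y(s) = lim_{s→∞} s·F(s).
deg(num) = 1, deg(den) = 2, relative degree = 1, so s·F(s) → (leading num)/(leading den) = 0.5/1 = 0.5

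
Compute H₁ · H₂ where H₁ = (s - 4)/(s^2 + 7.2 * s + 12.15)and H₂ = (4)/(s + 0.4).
Series: H = H₁ · H₂ = (n₁·n₂)/(d₁·d₂).
Num: n₁·n₂ = 4*s - 16. Den: d₁·d₂ = s^3 + 7.6*s^2 + 15.03*s + 4.86.
H(s) = (4*s - 16)/(s^3 + 7.6*s^2 + 15.03*s + 4.86)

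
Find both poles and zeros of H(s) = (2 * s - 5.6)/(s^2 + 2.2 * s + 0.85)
Set denominator = 0: s^2 + 2.2*s + 0.85 = (s + 1.7)(s + 0.5) = 0 → Poles: -0.5, -1.7
Set numerator = 0: 2*s - 5.6 = 0 → Zeros: 2.8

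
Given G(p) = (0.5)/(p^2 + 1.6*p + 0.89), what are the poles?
Set denominator = 0: p^2 + 1.6*p + 0.89 = 0 → Poles: -0.8 + 0.5j, -0.8 - 0.5j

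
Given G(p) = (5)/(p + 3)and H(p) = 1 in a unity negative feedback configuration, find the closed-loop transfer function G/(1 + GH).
Closed-loop T = G/(1+GH).
Numerator: G_num * H_den = 5.
Denominator: G_den * H_den + G_num * H_num = (p + 3) + (5) = p + 8.
T(p) = (5)/(p + 8)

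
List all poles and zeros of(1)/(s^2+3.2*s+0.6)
Set denominator = 0: s^2 + 3.2*s + 0.6 = (s + 3)(s + 0.2) = 0 → Poles: -0.2, -3
Numerator is a nonzero constant (1) → Zeros: none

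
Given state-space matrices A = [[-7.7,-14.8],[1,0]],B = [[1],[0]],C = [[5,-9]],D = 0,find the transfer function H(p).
H(p) = C(pI - A)⁻¹B + D.
Characteristic polynomial det(pI - A) = p^2 + 7.7*p + 14.8.
Numerator from C·adj(pI-A)·B + D·det(pI-A) = 5*p - 9.
H(p) = (5*p - 9)/(p^2 + 7.7*p + 14.8)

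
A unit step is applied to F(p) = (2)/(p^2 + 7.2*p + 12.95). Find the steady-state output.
FVT: lim_{t→∞} y(t) = lim_{p→0} p*Y(p) where Y(p) = F(p)/p.
= lim_{p→0} F(p) = F(0) = num(0)/den(0) = 2/12.95 = 0.1544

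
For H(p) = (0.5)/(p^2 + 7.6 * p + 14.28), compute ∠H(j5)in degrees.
Substitute p = j*5: H(j5) = -0.00343828 - 0.0121879j.
∠H(j5) = atan2(Im, Re) = atan2(-0.0121879, -0.00343828) = -105.75°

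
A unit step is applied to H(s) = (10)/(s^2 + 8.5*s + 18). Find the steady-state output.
FVT: lim_{t→∞} y(t) = lim_{s→0} s*Y(s) where Y(s) = H(s)/s.
= lim_{s→0} H(s) = H(0) = num(0)/den(0) = 10/18 = 0.5556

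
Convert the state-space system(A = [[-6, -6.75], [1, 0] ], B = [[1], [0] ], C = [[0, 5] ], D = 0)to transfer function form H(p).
H(p) = C(pI - A)⁻¹B + D.
Characteristic polynomial det(pI - A) = p^2 + 6*p + 6.75.
Numerator from C·adj(pI-A)·B + D·det(pI-A) = 5.
H(p) = (5)/(p^2 + 6*p + 6.75)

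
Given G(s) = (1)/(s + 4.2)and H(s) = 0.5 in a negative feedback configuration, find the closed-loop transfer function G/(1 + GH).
Closed-loop T = G/(1+GH).
Numerator: G_num * H_den = 1.
Denominator: G_den * H_den + G_num * H_num = (s + 4.2) + (0.5) = s + 4.7.
T(s) = (1)/(s + 4.7)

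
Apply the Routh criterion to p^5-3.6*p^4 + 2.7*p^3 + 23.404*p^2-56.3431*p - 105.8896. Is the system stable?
Routh array:
p^5: [1, 2.7, -56.3431]; p^4: [-3.6, 23.404, -105.8896]; p^3: [9.20111, -85.7569]; p^2: [-10.149, -105.8896]; p^1: [-181.757]; p^0: [-105.8896]
First column: [1, -3.6, 9.20111, -10.149, -181.757, -105.8896]. Sign changes = 3.
No, unstable (3 RHP root(s))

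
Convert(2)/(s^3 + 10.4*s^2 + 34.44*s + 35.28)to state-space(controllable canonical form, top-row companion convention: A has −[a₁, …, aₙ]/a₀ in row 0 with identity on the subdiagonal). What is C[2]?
Reachable canonical form: C = numerator coefficients (right-aligned, zero-padded to length n).
num = 2, C = [[0, 0, 2]].
C[2] = 2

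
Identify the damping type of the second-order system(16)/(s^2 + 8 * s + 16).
Standard form: ωn²/(s²+2ζωn·s+ωn²) gives ωn=4, ζ=1.
Critically damped (ζ = 1)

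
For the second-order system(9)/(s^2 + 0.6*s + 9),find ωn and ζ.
Standard form: ωn²/(s²+2ζωn·s+ωn²).
const=9=ωn² → ωn=3, s coeff=0.6=2ζωn → ζ=0.1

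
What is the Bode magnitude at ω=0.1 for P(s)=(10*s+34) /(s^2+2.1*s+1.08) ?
Substitute s = j*0.1: P(j0.1) = 30.7738 - 5.10513j.
|P(j0.1)| = sqrt(Re² + Im²) = 31.19.
20*log₁₀(31.19) = 29.88 dB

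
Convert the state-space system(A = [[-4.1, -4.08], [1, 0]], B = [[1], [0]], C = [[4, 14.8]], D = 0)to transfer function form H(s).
H(s) = C(sI - A)⁻¹B + D.
Characteristic polynomial det(sI - A) = s^2 + 4.1*s + 4.08.
Numerator from C·adj(sI-A)·B + D·det(sI-A) = 4*s + 14.8.
H(s) = (4*s + 14.8)/(s^2 + 4.1*s + 4.08)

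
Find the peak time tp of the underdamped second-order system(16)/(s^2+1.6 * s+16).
Standard form: ωn²/(s²+2ζωn·s+ωn²) → ωn = 4, ζ = 0.2.
ωd = ωn·√(1-ζ²) = 4·√(1-0.2²) = 3.919.
tp = π/ωd = π/3.919 = 0.8016 s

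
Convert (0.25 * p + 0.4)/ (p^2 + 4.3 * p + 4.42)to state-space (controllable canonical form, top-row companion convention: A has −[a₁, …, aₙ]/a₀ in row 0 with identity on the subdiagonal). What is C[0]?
Reachable canonical form: C = numerator coefficients (right-aligned, zero-padded to length n).
num = 0.25*p + 0.4, C = [[0.25, 0.4]].
C[0] = 0.25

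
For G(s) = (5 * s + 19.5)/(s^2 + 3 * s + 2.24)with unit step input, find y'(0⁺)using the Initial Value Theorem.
IVT: y'(0⁺) = lim_{s→∞} s²·Y(s) = lim_{s→∞} s·G(s).
deg(num) = 1, deg(den) = 2, relative degree = 1, so s·G(s) → (leading num)/(leading den) = 5/1 = 5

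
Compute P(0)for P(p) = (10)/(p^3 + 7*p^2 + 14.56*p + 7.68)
DC gain = P(0) = num(0)/den(0) = 10/7.68 = 1.302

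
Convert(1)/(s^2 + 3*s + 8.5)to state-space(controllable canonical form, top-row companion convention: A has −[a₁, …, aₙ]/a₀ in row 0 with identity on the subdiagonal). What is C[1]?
Reachable canonical form: C = numerator coefficients (right-aligned, zero-padded to length n).
num = 1, C = [[0, 1]].
C[1] = 1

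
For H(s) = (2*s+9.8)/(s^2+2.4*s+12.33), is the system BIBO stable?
Denominator: s^2 + 2.4*s + 12.33. Poles: -1.2 + 3.3j, -1.2 - 3.3j. All Re(p)<0: Yes (stable)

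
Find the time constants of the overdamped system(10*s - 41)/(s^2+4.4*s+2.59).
Overdamped: real poles at -3.7, -0.7. τ = -1/pole → τ₁ = 0.2703, τ₂ = 1.429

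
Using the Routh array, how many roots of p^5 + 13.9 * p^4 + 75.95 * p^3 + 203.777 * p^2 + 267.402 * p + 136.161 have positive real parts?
Routh array:
p^5: [1, 75.95, 267.402]; p^4: [13.9, 203.777, 136.161]; p^3: [61.2898, 257.606]; p^2: [145.354, 136.161]; p^1: [200.193]; p^0: [136.161]
First column: [1, 13.9, 61.2898, 145.354, 200.193, 136.161]. Sign changes = RHP roots = 0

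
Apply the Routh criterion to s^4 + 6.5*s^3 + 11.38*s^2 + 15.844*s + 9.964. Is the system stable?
Routh array:
s^4: [1, 11.38, 9.964]; s^3: [6.5, 15.844]; s^2: [8.94246, 9.964]; s^1: [8.60148]; s^0: [9.964]
First column: [1, 6.5, 8.94246, 8.60148, 9.964]. Sign changes = 0.
Yes, stable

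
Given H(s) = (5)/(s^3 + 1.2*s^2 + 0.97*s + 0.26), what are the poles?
Set denominator = 0: s^3 + 1.2*s^2 + 0.97*s + 0.26 = (s + 0.4)(s^2 + 0.8*s + 0.65) = 0 → Poles: -0.4, -0.4 + 0.7j, -0.4 - 0.7j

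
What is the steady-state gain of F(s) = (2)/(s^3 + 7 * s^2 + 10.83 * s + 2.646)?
DC gain = F(0) = num(0)/den(0) = 2/2.646 = 0.7559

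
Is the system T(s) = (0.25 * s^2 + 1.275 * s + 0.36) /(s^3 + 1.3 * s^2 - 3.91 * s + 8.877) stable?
Denominator: s^3 + 1.3*s^2 - 3.91*s + 8.877 = (s + 3.3)(s^2 - 2*s + 2.69). Poles: -3.3, 1 + 1.3j, 1 - 1.3j. All Re(p)<0: No (unstable)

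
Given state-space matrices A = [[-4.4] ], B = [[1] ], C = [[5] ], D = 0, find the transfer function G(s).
G(s) = C(sI - A)⁻¹B + D.
Characteristic polynomial det(sI - A) = s + 4.4.
Numerator from C·adj(sI-A)·B + D·det(sI-A) = 5.
G(s) = (5)/(s + 4.4)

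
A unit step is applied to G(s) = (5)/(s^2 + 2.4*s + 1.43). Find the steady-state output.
FVT: lim_{t→∞} y(t) = lim_{s→0} s*Y(s) where Y(s) = G(s)/s.
= lim_{s→0} G(s) = G(0) = num(0)/den(0) = 5/1.43 = 3.497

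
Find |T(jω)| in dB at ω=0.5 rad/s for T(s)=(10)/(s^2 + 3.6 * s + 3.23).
Substitute s = j*0.5: T(j0.5) = 2.45866 - 1.4851j.
|T(j0.5)| = sqrt(Re² + Im²) = 2.872.
20*log₁₀(2.872) = 9.16 dB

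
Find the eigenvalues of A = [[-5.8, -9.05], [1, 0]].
Eigenvalues solve det(λI - A) = 0.
Characteristic polynomial: λ^2 + 5.8*λ + 9.05 = 0.
Roots: -2.9 + 0.8j, -2.9 - 0.8j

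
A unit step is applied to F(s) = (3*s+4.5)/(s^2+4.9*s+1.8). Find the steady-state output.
FVT: lim_{t→∞} y(t) = lim_{s→0} s*Y(s) where Y(s) = F(s)/s.
= lim_{s→0} F(s) = F(0) = num(0)/den(0) = 4.5/1.8 = 2.5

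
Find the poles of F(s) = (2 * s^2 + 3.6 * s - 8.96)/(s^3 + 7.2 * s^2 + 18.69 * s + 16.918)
Set denominator = 0: s^3 + 7.2*s^2 + 18.69*s + 16.918 = (s + 2.2)(s^2 + 5*s + 7.69) = 0 → Poles: -2.2, -2.5 + 1.2j, -2.5 - 1.2j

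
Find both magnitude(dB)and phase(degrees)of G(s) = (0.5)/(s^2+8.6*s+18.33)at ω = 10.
Substitute s = j*10: G(j10) = -0.0029031 - 0.00305702j.
|G| = 20*log₁₀(sqrt(Re²+Im²)) = -47.50 dB.
∠G = atan2(Im, Re) = -133.52°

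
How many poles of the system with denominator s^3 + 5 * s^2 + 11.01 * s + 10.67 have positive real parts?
s^3 + 5*s^2 + 11.01*s + 10.67 = (s + 2.2)(s^2 + 2.8*s + 4.85). Poles: -1.4 + 1.7j, -1.4 - 1.7j, -2.2. RHP poles (Re>0): 0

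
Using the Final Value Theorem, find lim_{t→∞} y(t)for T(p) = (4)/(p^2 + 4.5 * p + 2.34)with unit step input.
FVT: lim_{t→∞} y(t) = lim_{p→0} p*Y(p) where Y(p) = T(p)/p.
= lim_{p→0} T(p) = T(0) = num(0)/den(0) = 4/2.34 = 1.709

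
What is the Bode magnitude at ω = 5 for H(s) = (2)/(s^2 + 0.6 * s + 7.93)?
Substitute s = j*5: H(j5) = -0.113654 - 0.0199744j.
|H(j5)| = sqrt(Re² + Im²) = 0.1154.
20*log₁₀(0.1154) = -18.76 dB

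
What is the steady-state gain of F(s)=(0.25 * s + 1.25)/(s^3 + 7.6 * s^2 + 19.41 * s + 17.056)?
DC gain = F(0) = num(0)/den(0) = 1.25/17.056 = 0.07329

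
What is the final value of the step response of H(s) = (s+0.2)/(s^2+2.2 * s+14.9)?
FVT: lim_{t→∞} y(t) = lim_{s→0} s*Y(s) where Y(s) = H(s)/s.
= lim_{s→0} H(s) = H(0) = num(0)/den(0) = 0.2/14.9 = 0.01342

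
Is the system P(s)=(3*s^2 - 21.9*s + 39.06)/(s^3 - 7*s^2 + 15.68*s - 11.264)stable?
Denominator: s^3 - 7*s^2 + 15.68*s - 11.264 = (s - 2.2)(s - 1.6)(s - 3.2). Poles: 1.6, 2.2, 3.2. All Re(p)<0: No (unstable)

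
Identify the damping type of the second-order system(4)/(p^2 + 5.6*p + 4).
Standard form: ωn²/(p²+2ζωn·p+ωn²) gives ωn=2, ζ=1.4.
Overdamped (ζ = 1.4 > 1)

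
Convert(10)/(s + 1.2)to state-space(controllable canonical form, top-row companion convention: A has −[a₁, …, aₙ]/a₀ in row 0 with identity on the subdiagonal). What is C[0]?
Reachable canonical form: C = numerator coefficients (right-aligned, zero-padded to length n).
num = 10, C = [[10]].
C[0] = 10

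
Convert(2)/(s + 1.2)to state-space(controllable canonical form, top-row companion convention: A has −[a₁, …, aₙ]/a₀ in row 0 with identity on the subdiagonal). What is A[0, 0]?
Reachable canonical form for den = s + 1.2: top row of A = -[a₁,a₂,...,aₙ]/a₀, ones on the subdiagonal, zeros elsewhere.
A = [[-1.2]].
A[0,0] = -1.2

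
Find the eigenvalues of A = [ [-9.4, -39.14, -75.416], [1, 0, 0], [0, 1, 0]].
Eigenvalues solve det(λI - A) = 0.
Characteristic polynomial: λ^3 + 9.4*λ^2 + 39.14*λ + 75.416 = 0.
Factor: (λ + 4.4)(λ^2 + 5*λ + 17.14) = 0.
Roots: -2.5 + 3.3j, -2.5 - 3.3j, -4.4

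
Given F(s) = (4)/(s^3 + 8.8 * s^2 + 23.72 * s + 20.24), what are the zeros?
Numerator is a nonzero constant (4) → Zeros: none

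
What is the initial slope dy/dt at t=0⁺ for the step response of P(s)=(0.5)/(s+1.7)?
IVT: y'(0⁺) = lim_{s→∞} s²·Y(s) = lim_{s→∞} s·P(s).
deg(num) = 0, deg(den) = 1, relative degree = 1, so s·P(s) → (leading num)/(leading den) = 0.5/1 = 0.5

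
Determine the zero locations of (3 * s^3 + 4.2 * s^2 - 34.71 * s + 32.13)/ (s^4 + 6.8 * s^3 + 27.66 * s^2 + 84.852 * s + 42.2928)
Set numerator = 0: 3*s^3 + 4.2*s^2 - 34.71*s + 32.13 = 3*(s - 1.7)(s - 1.4)(s + 4.5) = 0 → Zeros: -4.5, 1.4, 1.7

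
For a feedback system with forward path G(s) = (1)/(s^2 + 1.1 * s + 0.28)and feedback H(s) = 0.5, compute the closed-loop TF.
Closed-loop T = G/(1+GH).
Numerator: G_num * H_den = 1.
Denominator: G_den * H_den + G_num * H_num = (s^2 + 1.1*s + 0.28) + (0.5) = s^2 + 1.1*s + 0.78.
T(s) = (1)/(s^2 + 1.1*s + 0.78)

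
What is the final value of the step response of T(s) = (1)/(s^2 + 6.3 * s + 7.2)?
FVT: lim_{t→∞} y(t) = lim_{s→0} s*Y(s) where Y(s) = T(s)/s.
= lim_{s→0} T(s) = T(0) = num(0)/den(0) = 1/7.2 = 0.1389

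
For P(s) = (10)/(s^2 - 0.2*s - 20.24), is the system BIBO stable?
Denominator: s^2 - 0.2*s - 20.24 = (s - 4.6)(s + 4.4). Poles: -4.4, 4.6. All Re(p)<0: No (unstable)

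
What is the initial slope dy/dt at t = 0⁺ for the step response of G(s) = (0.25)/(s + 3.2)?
IVT: y'(0⁺) = lim_{s→∞} s²·Y(s) = lim_{s→∞} s·G(s).
deg(num) = 0, deg(den) = 1, relative degree = 1, so s·G(s) → (leading num)/(leading den) = 0.25/1 = 0.25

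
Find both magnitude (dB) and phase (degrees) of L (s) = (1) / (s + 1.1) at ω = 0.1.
Substitute s = j*0.1: L(j0.1) = 0.901639 - 0.0819672j.
|L| = 20*log₁₀(sqrt(Re²+Im²)) = -0.86 dB.
∠L = atan2(Im, Re) = -5.19°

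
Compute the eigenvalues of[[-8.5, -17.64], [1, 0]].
Eigenvalues solve det(λI - A) = 0.
Characteristic polynomial: λ^2 + 8.5*λ + 17.64 = 0.
Factor: (λ + 4.9)(λ + 3.6) = 0.
Roots: -3.6, -4.9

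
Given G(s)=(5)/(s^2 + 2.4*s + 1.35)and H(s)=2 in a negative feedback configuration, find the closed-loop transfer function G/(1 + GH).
Closed-loop T = G/(1+GH).
Numerator: G_num * H_den = 5.
Denominator: G_den * H_den + G_num * H_num = (s^2 + 2.4*s + 1.35) + (10) = s^2 + 2.4*s + 11.35.
T(s) = (5)/(s^2 + 2.4*s + 11.35)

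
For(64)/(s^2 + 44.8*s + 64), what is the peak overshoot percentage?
Standard form: ωn²/(s²+2ζωn·s+ωn²) → ωn = 8, ζ = 2.8.
ζ ≥ 1, so the response is non-oscillatory: peak overshoot = 0%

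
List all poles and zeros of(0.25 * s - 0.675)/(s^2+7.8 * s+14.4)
Set denominator = 0: s^2 + 7.8*s + 14.4 = (s + 3)(s + 4.8) = 0 → Poles: -3, -4.8
Set numerator = 0: 0.25*s - 0.675 = 0 → Zeros: 2.7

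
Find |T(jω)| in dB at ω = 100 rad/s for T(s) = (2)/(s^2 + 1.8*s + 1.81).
Substitute s = j*100: T(j100) = -0.000199971 - 3.60014e-06j.
|T(j100)| = sqrt(Re² + Im²) = 0.0002.
20*log₁₀(0.0002) = -73.98 dB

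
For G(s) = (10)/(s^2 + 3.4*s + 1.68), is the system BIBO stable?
Denominator: s^2 + 3.4*s + 1.68 = (s + 0.6)(s + 2.8). Poles: -0.6, -2.8. All Re(p)<0: Yes (stable)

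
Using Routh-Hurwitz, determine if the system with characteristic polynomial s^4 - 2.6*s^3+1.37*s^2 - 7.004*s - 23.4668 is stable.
Routh array:
s^4: [1, 1.37, -23.4668]; s^3: [-2.6, -7.004]; s^2: [-1.32385, -23.4668]; s^1: [39.0842]; s^0: [-23.4668]
First column: [1, -2.6, -1.32385, 39.0842, -23.4668]. Sign changes = 3.
No, unstable (3 RHP root(s))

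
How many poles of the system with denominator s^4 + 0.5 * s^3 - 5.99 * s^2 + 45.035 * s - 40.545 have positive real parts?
s^4 + 0.5*s^3 - 5.99*s^2 + 45.035*s - 40.545 = (s + 4.5)(s - 1)(s^2 - 3*s + 9.01). Poles: -4.5, 1, 1.5 + 2.6j, 1.5 - 2.6j. RHP poles (Re>0): 3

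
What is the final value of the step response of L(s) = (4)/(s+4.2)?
FVT: lim_{t→∞} y(t) = lim_{s→0} s*Y(s) where Y(s) = L(s)/s.
= lim_{s→0} L(s) = L(0) = num(0)/den(0) = 4/4.2 = 0.9524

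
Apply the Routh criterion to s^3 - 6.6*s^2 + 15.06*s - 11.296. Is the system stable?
Routh array:
s^3: [1, 15.06]; s^2: [-6.6, -11.296]; s^1: [13.3485]; s^0: [-11.296]
First column: [1, -6.6, 13.3485, -11.296]. Sign changes = 3.
No, unstable (3 RHP root(s))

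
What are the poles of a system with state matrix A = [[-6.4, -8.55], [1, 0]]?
Eigenvalues solve det(λI - A) = 0.
Characteristic polynomial: λ^2 + 6.4*λ + 8.55 = 0.
Factor: (λ + 4.5)(λ + 1.9) = 0.
Roots: -1.9, -4.5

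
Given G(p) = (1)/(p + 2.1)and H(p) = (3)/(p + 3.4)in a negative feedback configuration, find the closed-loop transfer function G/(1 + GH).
Closed-loop T = G/(1+GH).
Numerator: G_num * H_den = p + 3.4.
Denominator: G_den * H_den + G_num * H_num = (p^2 + 5.5*p + 7.14) + (3) = p^2 + 5.5*p + 10.14.
T(p) = (p + 3.4)/(p^2 + 5.5*p + 10.14)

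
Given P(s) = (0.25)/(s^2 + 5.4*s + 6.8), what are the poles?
Set denominator = 0: s^2 + 5.4*s + 6.8 = (s + 3.4)(s + 2) = 0 → Poles: -2, -3.4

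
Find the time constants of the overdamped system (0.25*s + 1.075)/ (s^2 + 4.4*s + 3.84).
Overdamped: real poles at -1.2, -3.2. τ = -1/pole → τ₁ = 0.8333, τ₂ = 0.3125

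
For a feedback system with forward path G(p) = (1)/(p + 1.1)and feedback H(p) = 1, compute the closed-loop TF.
Closed-loop T = G/(1+GH).
Numerator: G_num * H_den = 1.
Denominator: G_den * H_den + G_num * H_num = (p + 1.1) + (1) = p + 2.1.
T(p) = (1)/(p + 2.1)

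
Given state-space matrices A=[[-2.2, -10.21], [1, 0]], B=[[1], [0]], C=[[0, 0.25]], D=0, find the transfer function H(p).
H(p) = C(pI - A)⁻¹B + D.
Characteristic polynomial det(pI - A) = p^2 + 2.2*p + 10.21.
Numerator from C·adj(pI-A)·B + D·det(pI-A) = 0.25.
H(p) = (0.25)/(p^2 + 2.2*p + 10.21)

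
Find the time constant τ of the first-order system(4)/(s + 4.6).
First-order system: τ = -1/pole. Pole = -4.6. τ = -1/(-4.6) = 0.2174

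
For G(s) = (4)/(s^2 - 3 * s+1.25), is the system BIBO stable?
Denominator: s^2 - 3*s + 1.25 = (s - 2.5)(s - 0.5). Poles: 0.5, 2.5. All Re(p)<0: No (unstable)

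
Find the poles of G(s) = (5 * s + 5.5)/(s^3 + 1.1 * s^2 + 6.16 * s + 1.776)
Set denominator = 0: s^3 + 1.1*s^2 + 6.16*s + 1.776 = (s + 0.3)(s^2 + 0.8*s + 5.92) = 0 → Poles: -0.3, -0.4 + 2.4j, -0.4 - 2.4j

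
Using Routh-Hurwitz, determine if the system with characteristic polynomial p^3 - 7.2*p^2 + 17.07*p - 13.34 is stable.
Routh array:
p^3: [1, 17.07]; p^2: [-7.2, -13.34]; p^1: [15.2172]; p^0: [-13.34]
First column: [1, -7.2, 15.2172, -13.34]. Sign changes = 3.
No, unstable (3 RHP root(s))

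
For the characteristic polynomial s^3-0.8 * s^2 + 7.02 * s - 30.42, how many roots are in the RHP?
s^3 - 0.8*s^2 + 7.02*s - 30.42 = (s - 2.6)(s^2 + 1.8*s + 11.7). Poles: -0.9 + 3.3j, -0.9 - 3.3j, 2.6. RHP poles (Re>0): 1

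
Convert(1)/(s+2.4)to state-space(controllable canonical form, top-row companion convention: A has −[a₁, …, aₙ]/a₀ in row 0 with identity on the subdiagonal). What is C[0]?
Reachable canonical form: C = numerator coefficients (right-aligned, zero-padded to length n).
num = 1, C = [[1]].
C[0] = 1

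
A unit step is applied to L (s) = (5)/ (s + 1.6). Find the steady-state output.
FVT: lim_{t→∞} y(t) = lim_{s→0} s*Y(s) where Y(s) = L(s)/s.
= lim_{s→0} L(s) = L(0) = num(0)/den(0) = 5/1.6 = 3.125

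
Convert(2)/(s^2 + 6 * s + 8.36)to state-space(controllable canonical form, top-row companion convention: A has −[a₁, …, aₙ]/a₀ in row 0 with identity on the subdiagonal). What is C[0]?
Reachable canonical form: C = numerator coefficients (right-aligned, zero-padded to length n).
num = 2, C = [[0, 2]].
C[0] = 0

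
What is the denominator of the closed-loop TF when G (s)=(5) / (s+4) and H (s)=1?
Characteristic poly = G_den * H_den + G_num * H_num = (s + 4) + (5) = s + 9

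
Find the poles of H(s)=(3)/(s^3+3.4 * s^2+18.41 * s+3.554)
Set denominator = 0: s^3 + 3.4*s^2 + 18.41*s + 3.554 = (s + 0.2)(s^2 + 3.2*s + 17.77) = 0 → Poles: -0.2, -1.6 + 3.9j, -1.6 - 3.9j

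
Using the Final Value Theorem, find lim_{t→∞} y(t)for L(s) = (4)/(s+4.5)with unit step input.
FVT: lim_{t→∞} y(t) = lim_{s→0} s*Y(s) where Y(s) = L(s)/s.
= lim_{s→0} L(s) = L(0) = num(0)/den(0) = 4/4.5 = 0.8889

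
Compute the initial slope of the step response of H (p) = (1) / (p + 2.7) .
IVT: y'(0⁺) = lim_{p→∞} p²·Y(p) = lim_{p→∞} p·H(p).
deg(num) = 0, deg(den) = 1, relative degree = 1, so p·H(p) → (leading num)/(leading den) = 1/1 = 1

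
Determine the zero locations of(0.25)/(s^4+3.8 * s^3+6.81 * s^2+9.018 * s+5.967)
Numerator is a nonzero constant (0.25) → Zeros: none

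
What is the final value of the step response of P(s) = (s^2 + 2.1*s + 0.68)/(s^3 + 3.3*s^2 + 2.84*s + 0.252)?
FVT: lim_{t→∞} y(t) = lim_{s→0} s*Y(s) where Y(s) = P(s)/s.
= lim_{s→0} P(s) = P(0) = num(0)/den(0) = 0.68/0.252 = 2.698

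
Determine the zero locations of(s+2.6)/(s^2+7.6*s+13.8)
Set numerator = 0: s + 2.6 = 0 → Zeros: -2.6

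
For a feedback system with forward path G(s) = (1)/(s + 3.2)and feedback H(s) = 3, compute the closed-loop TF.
Closed-loop T = G/(1+GH).
Numerator: G_num * H_den = 1.
Denominator: G_den * H_den + G_num * H_num = (s + 3.2) + (3) = s + 6.2.
T(s) = (1)/(s + 6.2)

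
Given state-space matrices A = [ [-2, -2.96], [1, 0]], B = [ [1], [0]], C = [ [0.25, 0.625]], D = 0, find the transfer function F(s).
F(s) = C(sI - A)⁻¹B + D.
Characteristic polynomial det(sI - A) = s^2 + 2*s + 2.96.
Numerator from C·adj(sI-A)·B + D·det(sI-A) = 0.25*s + 0.625.
F(s) = (0.25*s + 0.625)/(s^2 + 2*s + 2.96)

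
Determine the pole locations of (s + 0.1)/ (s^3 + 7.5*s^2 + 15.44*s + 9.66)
Set denominator = 0: s^3 + 7.5*s^2 + 15.44*s + 9.66 = (s + 1.5)(s + 4.6)(s + 1.4) = 0 → Poles: -1.4, -1.5, -4.6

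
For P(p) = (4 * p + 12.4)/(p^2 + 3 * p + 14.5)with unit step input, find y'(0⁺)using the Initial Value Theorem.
IVT: y'(0⁺) = lim_{p→∞} p²·Y(p) = lim_{p→∞} p·P(p).
deg(num) = 1, deg(den) = 2, relative degree = 1, so p·P(p) → (leading num)/(leading den) = 4/1 = 4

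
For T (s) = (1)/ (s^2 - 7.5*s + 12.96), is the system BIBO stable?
Denominator: s^2 - 7.5*s + 12.96 = (s - 2.7)(s - 4.8). Poles: 2.7, 4.8. All Re(p)<0: No (unstable)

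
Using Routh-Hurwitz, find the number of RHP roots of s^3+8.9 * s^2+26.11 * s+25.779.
Routh array:
s^3: [1, 26.11]; s^2: [8.9, 25.779]; s^1: [23.2135]; s^0: [25.779]
First column: [1, 8.9, 23.2135, 25.779]. Sign changes = RHP roots = 0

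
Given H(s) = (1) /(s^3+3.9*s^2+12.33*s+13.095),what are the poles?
Set denominator = 0: s^3 + 3.9*s^2 + 12.33*s + 13.095 = (s + 1.5)(s^2 + 2.4*s + 8.73) = 0 → Poles: -1.2 + 2.7j, -1.2 - 2.7j, -1.5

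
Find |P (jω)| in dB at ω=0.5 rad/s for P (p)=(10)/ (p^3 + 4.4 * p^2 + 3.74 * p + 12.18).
Substitute p = j*0.5: P(j0.5) = 0.880683 - 0.1387j.
|P(j0.5)| = sqrt(Re² + Im²) = 0.8915.
20*log₁₀(0.8915) = -1.00 dB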